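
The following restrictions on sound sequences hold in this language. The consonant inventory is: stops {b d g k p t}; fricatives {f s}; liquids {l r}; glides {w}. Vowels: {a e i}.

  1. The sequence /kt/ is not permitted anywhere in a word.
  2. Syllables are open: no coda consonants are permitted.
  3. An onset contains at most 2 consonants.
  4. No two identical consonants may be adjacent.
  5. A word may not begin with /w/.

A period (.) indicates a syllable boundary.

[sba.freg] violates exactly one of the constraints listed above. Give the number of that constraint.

[sba.freg]: syllable 2 coda /g/ has 1 consonant (> 0).
This is a violation of constraint 2: "Syllables are open: no coda consonants are permitted."
The remaining constraints (1, 3, 4, 5) are satisfied.

2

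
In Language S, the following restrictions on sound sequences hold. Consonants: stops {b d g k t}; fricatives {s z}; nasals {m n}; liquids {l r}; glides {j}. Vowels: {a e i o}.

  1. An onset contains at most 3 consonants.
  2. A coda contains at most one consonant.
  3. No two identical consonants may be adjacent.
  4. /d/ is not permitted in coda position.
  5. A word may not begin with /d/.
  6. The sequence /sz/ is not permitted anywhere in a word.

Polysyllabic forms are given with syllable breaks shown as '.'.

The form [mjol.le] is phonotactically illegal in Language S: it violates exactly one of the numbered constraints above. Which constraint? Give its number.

[mjol.le]: adjacent identical consonants /ll/.
This is a violation of constraint 3: "No two identical consonants may be adjacent."
The remaining constraints (1, 2, 4, 5, 6) are satisfied.

3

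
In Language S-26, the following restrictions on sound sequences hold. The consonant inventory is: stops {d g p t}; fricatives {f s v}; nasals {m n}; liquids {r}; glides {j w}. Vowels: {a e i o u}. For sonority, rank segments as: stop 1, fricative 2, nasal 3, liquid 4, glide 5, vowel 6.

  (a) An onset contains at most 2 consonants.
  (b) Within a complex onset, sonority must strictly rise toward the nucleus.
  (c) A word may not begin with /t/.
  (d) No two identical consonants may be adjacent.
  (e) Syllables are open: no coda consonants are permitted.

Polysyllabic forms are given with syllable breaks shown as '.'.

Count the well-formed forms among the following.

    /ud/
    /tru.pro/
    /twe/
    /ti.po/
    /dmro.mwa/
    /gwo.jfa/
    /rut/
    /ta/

/ud/ — violates constraint (e): syllable 1 coda /d/ has 1 consonant (> 0) → ill-formed
/tru.pro/ — violates constraint (c): word begins with /t/ → ill-formed
/twe/ — violates constraint (c): word begins with /t/ → ill-formed
/ti.po/ — violates constraint (c): word begins with /t/ → ill-formed
/dmro.mwa/ — violates constraint (a): syllable 1 onset /dmr/ has 3 consonants (> 2) → ill-formed
/gwo.jfa/ — violates constraint (b): syllable 2 onset /jf/: /j/ (glide, 5) → /f/ (fricative, 2) does not rise → ill-formed
/rut/ — violates constraint (e): syllable 1 coda /t/ has 1 consonant (> 0) → ill-formed
/ta/ — violates constraint (c): word begins with /t/ → ill-formed
No form is well-formed → 0.

0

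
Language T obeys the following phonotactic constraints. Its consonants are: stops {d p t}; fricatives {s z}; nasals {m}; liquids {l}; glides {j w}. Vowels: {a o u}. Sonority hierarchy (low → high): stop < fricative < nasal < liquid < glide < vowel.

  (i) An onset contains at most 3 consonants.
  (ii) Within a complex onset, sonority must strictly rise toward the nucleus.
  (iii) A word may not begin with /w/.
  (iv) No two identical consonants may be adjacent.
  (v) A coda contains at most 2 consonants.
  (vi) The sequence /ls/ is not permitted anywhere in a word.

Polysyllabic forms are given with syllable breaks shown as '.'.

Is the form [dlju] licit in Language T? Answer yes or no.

[dlju] — σ1 onset /dlj/ (1→4→5 rises), coda /∅/ ok → licit

yes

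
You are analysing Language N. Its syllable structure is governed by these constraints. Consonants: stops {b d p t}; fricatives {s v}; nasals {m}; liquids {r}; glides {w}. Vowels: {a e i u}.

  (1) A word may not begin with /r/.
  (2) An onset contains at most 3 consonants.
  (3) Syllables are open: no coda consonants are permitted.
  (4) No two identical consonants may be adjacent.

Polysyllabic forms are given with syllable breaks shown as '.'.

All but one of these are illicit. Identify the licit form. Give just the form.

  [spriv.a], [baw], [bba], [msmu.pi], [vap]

[msmu.pi]

[spriv.a] — violates constraint 3: syllable 1 coda /v/ has 1 consonant (> 0) → illicit
[baw] — violates constraint 3: syllable 1 coda /w/ has 1 consonant (> 0) → illicit
[bba] — violates constraint 4: adjacent identical consonants /bb/ → illicit
[msmu.pi] — σ1 onset /msm/ (3C), coda /∅/ ok; σ2 onset /p/, coda /∅/ ok → licit
[vap] — violates constraint 3: syllable 1 coda /p/ has 1 consonant (> 0) → illicit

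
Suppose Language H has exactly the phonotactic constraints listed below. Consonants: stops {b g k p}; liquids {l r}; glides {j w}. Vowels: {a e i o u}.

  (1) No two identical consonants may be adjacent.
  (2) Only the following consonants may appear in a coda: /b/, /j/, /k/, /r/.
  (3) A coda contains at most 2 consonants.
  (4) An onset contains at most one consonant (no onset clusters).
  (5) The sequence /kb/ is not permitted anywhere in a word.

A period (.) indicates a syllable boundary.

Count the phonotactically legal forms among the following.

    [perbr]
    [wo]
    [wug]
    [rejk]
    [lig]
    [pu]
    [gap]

3

[perbr] — violates constraint 3: syllable 1 coda /rbr/ has 3 consonants (> 2) → phonotactically illegal
[wo] — σ1 onset /w/, coda /∅/ ok → phonotactically legal
[wug] — violates constraint 2: syllable 1 coda contains /g/, which is not a licensed coda consonant → phonotactically illegal
[rejk] — σ1 onset /r/, coda /jk/ (2C) ok → phonotactically legal
[lig] — violates constraint 2: syllable 1 coda contains /g/, which is not a licensed coda consonant → phonotactically illegal
[pu] — σ1 onset /p/, coda /∅/ ok → phonotactically legal
[gap] — violates constraint 2: syllable 1 coda contains /p/, which is not a licensed coda consonant → phonotactically illegal
Phonotactically legal: [wo], [rejk], [pu] → 3.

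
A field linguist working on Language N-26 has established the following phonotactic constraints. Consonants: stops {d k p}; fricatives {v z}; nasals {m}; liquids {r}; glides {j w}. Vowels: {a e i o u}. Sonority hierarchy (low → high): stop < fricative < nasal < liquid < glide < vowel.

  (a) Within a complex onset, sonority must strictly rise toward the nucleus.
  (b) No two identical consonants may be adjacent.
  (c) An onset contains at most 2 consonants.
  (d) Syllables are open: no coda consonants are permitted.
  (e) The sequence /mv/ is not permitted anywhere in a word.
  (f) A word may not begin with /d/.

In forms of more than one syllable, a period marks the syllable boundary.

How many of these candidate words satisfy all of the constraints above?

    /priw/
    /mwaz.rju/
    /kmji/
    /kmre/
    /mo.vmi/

/priw/ — violates constraint (d): syllable 1 coda /w/ has 1 consonant (> 0) → not permitted
/mwaz.rju/ — violates constraint (d): syllable 1 coda /z/ has 1 consonant (> 0) → not permitted
/kmji/ — violates constraint (c): syllable 1 onset /kmj/ has 3 consonants (> 2) → not permitted
/kmre/ — violates constraint (c): syllable 1 onset /kmr/ has 3 consonants (> 2) → not permitted
/mo.vmi/ — σ1 onset /m/, coda /∅/ ok; σ2 onset /vm/ (2→3 rises), coda /∅/ ok → permitted
Permitted: /mo.vmi/ → 1.

1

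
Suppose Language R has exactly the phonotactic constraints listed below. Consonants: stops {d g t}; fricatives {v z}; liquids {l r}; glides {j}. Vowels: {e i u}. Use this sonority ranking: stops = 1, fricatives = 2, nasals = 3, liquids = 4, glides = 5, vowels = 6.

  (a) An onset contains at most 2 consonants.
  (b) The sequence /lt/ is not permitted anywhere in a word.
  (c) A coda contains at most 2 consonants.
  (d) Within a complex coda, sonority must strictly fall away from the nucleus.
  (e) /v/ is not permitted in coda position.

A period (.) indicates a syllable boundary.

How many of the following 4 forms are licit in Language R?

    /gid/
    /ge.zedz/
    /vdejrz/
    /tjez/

2

/gid/ — σ1 onset /g/, coda /d/ ok → licit
/ge.zedz/ — violates constraint (d): syllable 2 coda /dz/: /d/ (stop, 1) → /z/ (fricative, 2) does not fall → illicit
/vdejrz/ — violates constraint (c): syllable 1 coda /jrz/ has 3 consonants (> 2) → illicit
/tjez/ — σ1 onset /tj/ (2C), coda /z/ ok → licit
Licit: /gid/, /tjez/ → 2.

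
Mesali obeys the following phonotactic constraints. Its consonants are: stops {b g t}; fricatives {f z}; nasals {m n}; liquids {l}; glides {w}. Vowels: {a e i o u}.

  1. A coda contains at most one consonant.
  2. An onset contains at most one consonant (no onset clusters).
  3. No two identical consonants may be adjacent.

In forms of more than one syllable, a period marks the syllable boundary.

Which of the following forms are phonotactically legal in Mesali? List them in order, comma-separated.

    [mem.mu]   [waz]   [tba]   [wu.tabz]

[waz]

[mem.mu] — violates constraint 3: adjacent identical consonants /mm/ → phonotactically illegal
[waz] — σ1 onset /w/, coda /z/ ok → phonotactically legal
[tba] — violates constraint 2: syllable 1 onset /tb/ has 2 consonants (> 1) → phonotactically illegal
[wu.tabz] — violates constraint 1: syllable 2 coda /bz/ has 2 consonants (> 1) → phonotactically illegal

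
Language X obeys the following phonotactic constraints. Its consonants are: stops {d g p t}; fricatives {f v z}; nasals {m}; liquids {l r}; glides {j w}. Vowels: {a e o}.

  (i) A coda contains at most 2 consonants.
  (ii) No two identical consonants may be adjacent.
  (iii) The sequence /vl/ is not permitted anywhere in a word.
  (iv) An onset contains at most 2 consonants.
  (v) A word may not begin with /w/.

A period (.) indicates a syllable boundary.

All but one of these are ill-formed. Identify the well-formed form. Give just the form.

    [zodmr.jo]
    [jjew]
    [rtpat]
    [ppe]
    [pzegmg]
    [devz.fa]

[devz.fa]

[zodmr.jo] — violates constraint (i): syllable 1 coda /dmr/ has 3 consonants (> 2) → ill-formed
[jjew] — violates constraint (ii): adjacent identical consonants /jj/ → ill-formed
[rtpat] — violates constraint (iv): syllable 1 onset /rtp/ has 3 consonants (> 2) → ill-formed
[ppe] — violates constraint (ii): adjacent identical consonants /pp/ → ill-formed
[pzegmg] — violates constraint (i): syllable 1 coda /gmg/ has 3 consonants (> 2) → ill-formed
[devz.fa] — σ1 onset /d/, coda /vz/ (2C) ok; σ2 onset /f/, coda /∅/ ok → well-formed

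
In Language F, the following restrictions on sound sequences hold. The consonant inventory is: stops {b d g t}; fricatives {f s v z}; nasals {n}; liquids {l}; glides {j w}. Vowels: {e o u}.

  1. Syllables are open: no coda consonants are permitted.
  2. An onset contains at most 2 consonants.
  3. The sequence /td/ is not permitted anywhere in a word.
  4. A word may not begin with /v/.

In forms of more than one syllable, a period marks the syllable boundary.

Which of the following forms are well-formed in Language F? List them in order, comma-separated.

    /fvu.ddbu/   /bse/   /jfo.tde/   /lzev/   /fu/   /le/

/bse/, /fu/, /le/

/fvu.ddbu/ — violates constraint 2: syllable 2 onset /ddb/ has 3 consonants (> 2) → ill-formed
/bse/ — σ1 onset /bs/ (2C), coda /∅/ ok → well-formed
/jfo.tde/ — violates constraint 3: contains banned sequence /td/ → ill-formed
/lzev/ — violates constraint 1: syllable 1 coda /v/ has 1 consonant (> 0) → ill-formed
/fu/ — σ1 onset /f/, coda /∅/ ok → well-formed
/le/ — σ1 onset /l/, coda /∅/ ok → well-formed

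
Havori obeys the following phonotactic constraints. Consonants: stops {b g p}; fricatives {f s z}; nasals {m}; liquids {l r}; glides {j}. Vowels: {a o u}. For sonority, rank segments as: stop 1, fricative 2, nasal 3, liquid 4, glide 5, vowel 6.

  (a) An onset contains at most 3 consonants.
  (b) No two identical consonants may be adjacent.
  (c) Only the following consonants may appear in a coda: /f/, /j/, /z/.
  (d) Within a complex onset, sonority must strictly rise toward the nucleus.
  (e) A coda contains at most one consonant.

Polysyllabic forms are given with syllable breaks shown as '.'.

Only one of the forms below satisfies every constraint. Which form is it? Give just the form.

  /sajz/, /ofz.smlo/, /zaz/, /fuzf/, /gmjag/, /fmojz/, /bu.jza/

/zaz/

/sajz/ — violates constraint (e): syllable 1 coda /jz/ has 2 consonants (> 1) → not permitted
/ofz.smlo/ — violates constraint (e): syllable 1 coda /fz/ has 2 consonants (> 1) → not permitted
/zaz/ — σ1 onset /z/, coda /z/ ok → permitted
/fuzf/ — violates constraint (e): syllable 1 coda /zf/ has 2 consonants (> 1) → not permitted
/gmjag/ — violates constraint (c): syllable 1 coda contains /g/, which is not a licensed coda consonant → not permitted
/fmojz/ — violates constraint (e): syllable 1 coda /jz/ has 2 consonants (> 1) → not permitted
/bu.jza/ — violates constraint (d): syllable 2 onset /jz/: /j/ (glide, 5) → /z/ (fricative, 2) does not rise → not permitted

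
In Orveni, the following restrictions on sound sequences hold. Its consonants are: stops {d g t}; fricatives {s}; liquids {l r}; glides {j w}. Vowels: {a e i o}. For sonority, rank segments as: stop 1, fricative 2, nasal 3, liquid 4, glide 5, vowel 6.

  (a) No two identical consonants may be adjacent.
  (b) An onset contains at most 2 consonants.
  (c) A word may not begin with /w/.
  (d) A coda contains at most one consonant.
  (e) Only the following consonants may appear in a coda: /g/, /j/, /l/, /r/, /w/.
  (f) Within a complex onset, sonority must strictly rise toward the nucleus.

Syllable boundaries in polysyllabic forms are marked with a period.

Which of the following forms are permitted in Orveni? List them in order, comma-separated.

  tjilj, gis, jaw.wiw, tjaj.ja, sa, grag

sa, grag

tjilj — violates constraint (d): syllable 1 coda /lj/ has 2 consonants (> 1) → not permitted
gis — violates constraint (e): syllable 1 coda contains /s/, which is not a licensed coda consonant → not permitted
jaw.wiw — violates constraint (a): adjacent identical consonants /ww/ → not permitted
tjaj.ja — violates constraint (a): adjacent identical consonants /jj/ → not permitted
sa — σ1 onset /s/, coda /∅/ ok → permitted
grag — σ1 onset /gr/ (1→4 rises), coda /g/ ok → permitted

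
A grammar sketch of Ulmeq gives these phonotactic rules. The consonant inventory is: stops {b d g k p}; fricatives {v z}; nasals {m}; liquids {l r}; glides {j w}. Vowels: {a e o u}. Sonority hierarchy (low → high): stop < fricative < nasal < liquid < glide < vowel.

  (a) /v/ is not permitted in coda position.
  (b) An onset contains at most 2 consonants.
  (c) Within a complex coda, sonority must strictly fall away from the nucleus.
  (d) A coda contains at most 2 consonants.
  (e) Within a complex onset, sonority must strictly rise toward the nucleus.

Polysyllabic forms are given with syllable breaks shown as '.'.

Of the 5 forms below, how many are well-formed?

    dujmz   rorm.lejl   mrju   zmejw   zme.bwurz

dujmz — violates constraint (d): syllable 1 coda /jmz/ has 3 consonants (> 2) → ill-formed
rorm.lejl — σ1 onset /r/, coda /rm/ (4→3 falls) ok; σ2 onset /l/, coda /jl/ (5→4 falls) ok → well-formed
mrju — violates constraint (b): syllable 1 onset /mrj/ has 3 consonants (> 2) → ill-formed
zmejw — violates constraint (c): syllable 1 coda /jw/: /j/ (glide, 5) → /w/ (glide, 5) does not fall → ill-formed
zme.bwurz — σ1 onset /zm/ (2→3 rises), coda /∅/ ok; σ2 onset /bw/ (1→5 rises), coda /rz/ (4→2 falls) ok → well-formed
Well-formed: rorm.lejl, zme.bwurz → 2.

2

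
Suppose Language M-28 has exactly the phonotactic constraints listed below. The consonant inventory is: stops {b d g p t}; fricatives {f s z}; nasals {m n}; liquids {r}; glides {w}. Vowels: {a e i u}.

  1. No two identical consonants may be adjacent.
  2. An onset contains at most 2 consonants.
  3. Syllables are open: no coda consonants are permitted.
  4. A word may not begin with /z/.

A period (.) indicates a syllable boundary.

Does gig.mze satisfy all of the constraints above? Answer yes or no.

no

gig.mze — violates constraint 3: syllable 1 coda /g/ has 1 consonant (> 0) → not permitted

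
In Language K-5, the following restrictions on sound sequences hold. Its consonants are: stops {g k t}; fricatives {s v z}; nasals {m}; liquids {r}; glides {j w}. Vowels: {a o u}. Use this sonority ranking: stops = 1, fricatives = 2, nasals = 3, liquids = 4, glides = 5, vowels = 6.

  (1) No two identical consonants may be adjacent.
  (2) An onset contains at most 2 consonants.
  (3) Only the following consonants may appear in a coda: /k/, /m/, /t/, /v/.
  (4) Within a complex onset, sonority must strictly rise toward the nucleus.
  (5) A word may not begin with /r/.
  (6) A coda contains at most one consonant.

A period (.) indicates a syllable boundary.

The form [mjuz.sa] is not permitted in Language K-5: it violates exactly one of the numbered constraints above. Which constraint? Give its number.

3

[mjuz.sa]: syllable 1 coda contains /z/, which is not a licensed coda consonant.
This is a violation of constraint 3: "Only the following consonants may appear in a coda: /k/, /m/, /t/, /v/."
The remaining constraints (1, 2, 4, 5, 6) are satisfied.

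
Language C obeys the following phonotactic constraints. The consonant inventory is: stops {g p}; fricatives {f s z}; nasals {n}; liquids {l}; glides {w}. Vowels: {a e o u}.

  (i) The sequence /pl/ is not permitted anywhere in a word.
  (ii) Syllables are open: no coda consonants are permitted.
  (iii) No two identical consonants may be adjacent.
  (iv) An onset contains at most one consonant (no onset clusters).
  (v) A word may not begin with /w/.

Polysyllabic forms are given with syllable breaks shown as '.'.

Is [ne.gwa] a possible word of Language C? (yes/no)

no

[ne.gwa] — violates constraint (iv): syllable 2 onset /gw/ has 2 consonants (> 1) → illicit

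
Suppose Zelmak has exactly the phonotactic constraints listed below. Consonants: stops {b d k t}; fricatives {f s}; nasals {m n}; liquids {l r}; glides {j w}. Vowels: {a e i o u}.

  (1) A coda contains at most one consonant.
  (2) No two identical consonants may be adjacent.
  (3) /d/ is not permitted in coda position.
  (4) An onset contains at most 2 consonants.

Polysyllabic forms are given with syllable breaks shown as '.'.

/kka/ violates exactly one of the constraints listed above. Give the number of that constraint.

2

/kka/: adjacent identical consonants /kk/.
This is a violation of constraint 2: "No two identical consonants may be adjacent."
The remaining constraints (1, 3, 4) are satisfied.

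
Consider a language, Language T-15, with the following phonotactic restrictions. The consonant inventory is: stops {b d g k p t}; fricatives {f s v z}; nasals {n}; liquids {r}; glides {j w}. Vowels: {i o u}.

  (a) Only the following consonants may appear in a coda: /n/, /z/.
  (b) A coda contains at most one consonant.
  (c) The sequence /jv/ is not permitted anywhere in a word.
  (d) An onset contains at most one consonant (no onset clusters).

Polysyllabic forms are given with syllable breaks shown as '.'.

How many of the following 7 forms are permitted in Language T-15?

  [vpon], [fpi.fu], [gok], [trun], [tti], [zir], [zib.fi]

[vpon] — violates constraint (d): syllable 1 onset /vp/ has 2 consonants (> 1) → not permitted
[fpi.fu] — violates constraint (d): syllable 1 onset /fp/ has 2 consonants (> 1) → not permitted
[gok] — violates constraint (a): syllable 1 coda contains /k/, which is not a licensed coda consonant → not permitted
[trun] — violates constraint (d): syllable 1 onset /tr/ has 2 consonants (> 1) → not permitted
[tti] — violates constraint (d): syllable 1 onset /tt/ has 2 consonants (> 1) → not permitted
[zir] — violates constraint (a): syllable 1 coda contains /r/, which is not a licensed coda consonant → not permitted
[zib.fi] — violates constraint (a): syllable 1 coda contains /b/, which is not a licensed coda consonant → not permitted
No form is permitted → 0.

0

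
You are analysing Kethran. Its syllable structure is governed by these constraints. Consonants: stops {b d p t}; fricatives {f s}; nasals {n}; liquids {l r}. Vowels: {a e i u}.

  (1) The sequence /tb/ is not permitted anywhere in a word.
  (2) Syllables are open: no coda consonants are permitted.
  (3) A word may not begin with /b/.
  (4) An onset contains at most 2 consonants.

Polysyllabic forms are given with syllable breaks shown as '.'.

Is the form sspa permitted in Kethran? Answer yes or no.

sspa — violates constraint 4: syllable 1 onset /ssp/ has 3 consonants (> 2) → not permitted

no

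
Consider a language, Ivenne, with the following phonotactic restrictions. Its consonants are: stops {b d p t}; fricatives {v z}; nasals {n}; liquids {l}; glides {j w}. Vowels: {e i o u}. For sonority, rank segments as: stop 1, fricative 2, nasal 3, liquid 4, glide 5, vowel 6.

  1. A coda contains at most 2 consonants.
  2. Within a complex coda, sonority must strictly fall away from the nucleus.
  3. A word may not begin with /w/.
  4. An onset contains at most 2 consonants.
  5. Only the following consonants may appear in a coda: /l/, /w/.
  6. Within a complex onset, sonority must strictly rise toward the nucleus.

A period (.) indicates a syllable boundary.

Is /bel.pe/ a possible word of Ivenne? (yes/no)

/bel.pe/ — σ1 onset /b/, coda /l/ ok; σ2 onset /p/, coda /∅/ ok → licit

yes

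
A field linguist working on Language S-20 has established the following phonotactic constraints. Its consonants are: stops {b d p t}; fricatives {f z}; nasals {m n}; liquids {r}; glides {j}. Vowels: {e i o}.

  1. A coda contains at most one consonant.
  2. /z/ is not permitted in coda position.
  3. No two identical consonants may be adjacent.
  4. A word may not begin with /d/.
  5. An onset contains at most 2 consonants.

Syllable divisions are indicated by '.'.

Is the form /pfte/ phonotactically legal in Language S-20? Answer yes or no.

/pfte/ — violates constraint 5: syllable 1 onset /pft/ has 3 consonants (> 2) → phonotactically illegal

no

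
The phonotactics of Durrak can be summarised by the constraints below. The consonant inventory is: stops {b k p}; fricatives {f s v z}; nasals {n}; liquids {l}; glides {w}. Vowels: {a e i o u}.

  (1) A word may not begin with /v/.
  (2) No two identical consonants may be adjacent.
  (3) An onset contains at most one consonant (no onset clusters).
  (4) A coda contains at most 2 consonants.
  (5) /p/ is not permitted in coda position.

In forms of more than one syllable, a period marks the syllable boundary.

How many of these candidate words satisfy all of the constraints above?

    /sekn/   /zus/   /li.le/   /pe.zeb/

4

/sekn/ — σ1 onset /s/, coda /kn/ (2C) ok → phonotactically legal
/zus/ — σ1 onset /z/, coda /s/ ok → phonotactically legal
/li.le/ — σ1 onset /l/, coda /∅/ ok; σ2 onset /l/, coda /∅/ ok → phonotactically legal
/pe.zeb/ — σ1 onset /p/, coda /∅/ ok; σ2 onset /z/, coda /b/ ok → phonotactically legal
Phonotactically legal: /sekn/, /zus/, /li.le/, /pe.zeb/ → 4.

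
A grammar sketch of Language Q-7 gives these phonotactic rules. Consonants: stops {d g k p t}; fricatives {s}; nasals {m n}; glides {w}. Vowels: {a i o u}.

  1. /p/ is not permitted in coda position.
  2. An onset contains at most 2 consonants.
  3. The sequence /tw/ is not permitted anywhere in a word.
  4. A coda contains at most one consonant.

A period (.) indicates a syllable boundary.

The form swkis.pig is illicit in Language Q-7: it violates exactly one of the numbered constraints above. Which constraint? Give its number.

2

swkis.pig: syllable 1 onset /swk/ has 3 consonants (> 2).
This is a violation of constraint 2: "An onset contains at most 2 consonants."
The remaining constraints (1, 3, 4) are satisfied.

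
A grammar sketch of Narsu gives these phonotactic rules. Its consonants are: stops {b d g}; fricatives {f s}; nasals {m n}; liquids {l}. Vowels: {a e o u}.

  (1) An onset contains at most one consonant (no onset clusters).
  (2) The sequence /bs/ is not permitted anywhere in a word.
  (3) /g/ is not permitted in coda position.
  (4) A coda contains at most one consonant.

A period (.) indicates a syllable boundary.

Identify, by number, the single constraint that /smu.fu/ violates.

1

/smu.fu/: syllable 1 onset /sm/ has 2 consonants (> 1).
This is a violation of constraint 1: "An onset contains at most one consonant (no onset clusters)."
The remaining constraints (2, 3, 4) are satisfied.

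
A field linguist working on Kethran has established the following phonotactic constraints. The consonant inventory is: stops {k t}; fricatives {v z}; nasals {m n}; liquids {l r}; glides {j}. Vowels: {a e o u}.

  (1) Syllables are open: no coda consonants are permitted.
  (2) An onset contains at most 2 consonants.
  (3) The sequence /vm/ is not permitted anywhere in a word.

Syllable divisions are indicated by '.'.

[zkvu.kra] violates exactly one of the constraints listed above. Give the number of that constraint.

2

[zkvu.kra]: syllable 1 onset /zkv/ has 3 consonants (> 2).
This is a violation of constraint 2: "An onset contains at most 2 consonants."
The remaining constraints (1, 3) are satisfied.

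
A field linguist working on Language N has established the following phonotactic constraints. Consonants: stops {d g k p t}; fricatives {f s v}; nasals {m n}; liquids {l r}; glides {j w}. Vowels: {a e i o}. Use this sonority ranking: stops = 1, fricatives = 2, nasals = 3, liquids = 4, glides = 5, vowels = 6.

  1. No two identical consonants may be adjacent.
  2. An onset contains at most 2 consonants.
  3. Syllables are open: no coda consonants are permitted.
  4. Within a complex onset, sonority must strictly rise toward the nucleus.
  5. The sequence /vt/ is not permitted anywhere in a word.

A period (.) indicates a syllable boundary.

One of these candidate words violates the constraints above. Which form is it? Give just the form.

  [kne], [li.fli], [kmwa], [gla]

[kne] — σ1 onset /kn/ (1→3 rises), coda /∅/ ok → well-formed
[li.fli] — σ1 onset /l/, coda /∅/ ok; σ2 onset /fl/ (2→4 rises), coda /∅/ ok → well-formed
[kmwa] — violates constraint 2: syllable 1 onset /kmw/ has 3 consonants (> 2) → ill-formed
[gla] — σ1 onset /gl/ (1→4 rises), coda /∅/ ok → well-formed

[kmwa]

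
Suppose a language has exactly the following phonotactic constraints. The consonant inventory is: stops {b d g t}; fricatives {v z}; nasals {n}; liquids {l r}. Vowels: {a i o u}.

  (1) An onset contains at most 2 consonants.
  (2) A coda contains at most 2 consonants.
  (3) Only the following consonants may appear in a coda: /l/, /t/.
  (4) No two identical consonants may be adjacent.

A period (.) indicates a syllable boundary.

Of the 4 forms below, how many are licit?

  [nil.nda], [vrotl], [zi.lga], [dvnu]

[nil.nda] — σ1 onset /n/, coda /l/ ok; σ2 onset /nd/ (2C), coda /∅/ ok → licit
[vrotl] — σ1 onset /vr/ (2C), coda /tl/ (2C) ok → licit
[zi.lga] — σ1 onset /z/, coda /∅/ ok; σ2 onset /lg/ (2C), coda /∅/ ok → licit
[dvnu] — violates constraint 1: syllable 1 onset /dvn/ has 3 consonants (> 2) → illicit
Licit: [nil.nda], [vrotl], [zi.lga] → 3.

3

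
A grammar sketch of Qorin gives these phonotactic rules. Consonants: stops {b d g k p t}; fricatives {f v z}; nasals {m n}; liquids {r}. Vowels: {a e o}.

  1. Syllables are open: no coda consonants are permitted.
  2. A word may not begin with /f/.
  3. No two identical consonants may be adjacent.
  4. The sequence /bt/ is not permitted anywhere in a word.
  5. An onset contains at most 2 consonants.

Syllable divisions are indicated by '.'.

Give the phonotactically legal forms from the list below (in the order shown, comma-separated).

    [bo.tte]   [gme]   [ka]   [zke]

[gme], [ka], [zke]

[bo.tte] — violates constraint 3: adjacent identical consonants /tt/ → phonotactically illegal
[gme] — σ1 onset /gm/ (2C), coda /∅/ ok → phonotactically legal
[ka] — σ1 onset /k/, coda /∅/ ok → phonotactically legal
[zke] — σ1 onset /zk/ (2C), coda /∅/ ok → phonotactically legal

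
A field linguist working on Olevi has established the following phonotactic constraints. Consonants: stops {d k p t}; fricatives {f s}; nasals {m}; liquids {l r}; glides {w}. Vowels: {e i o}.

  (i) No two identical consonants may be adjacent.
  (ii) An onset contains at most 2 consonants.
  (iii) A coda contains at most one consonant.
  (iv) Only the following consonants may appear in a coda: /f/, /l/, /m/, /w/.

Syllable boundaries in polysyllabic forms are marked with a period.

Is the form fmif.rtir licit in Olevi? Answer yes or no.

fmif.rtir — violates constraint (iv): syllable 2 coda contains /r/, which is not a licensed coda consonant → illicit

no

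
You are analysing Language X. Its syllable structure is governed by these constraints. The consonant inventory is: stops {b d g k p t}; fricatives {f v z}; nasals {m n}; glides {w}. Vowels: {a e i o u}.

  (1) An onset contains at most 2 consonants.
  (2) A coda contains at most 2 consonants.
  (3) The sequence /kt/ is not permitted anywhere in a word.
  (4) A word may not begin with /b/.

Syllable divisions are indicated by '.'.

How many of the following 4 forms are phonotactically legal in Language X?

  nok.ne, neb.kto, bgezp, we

2

nok.ne — σ1 onset /n/, coda /k/ ok; σ2 onset /n/, coda /∅/ ok → phonotactically legal
neb.kto — violates constraint 3: contains banned sequence /kt/ → phonotactically illegal
bgezp — violates constraint 4: word begins with /b/ → phonotactically illegal
we — σ1 onset /w/, coda /∅/ ok → phonotactically legal
Phonotactically legal: nok.ne, we → 2.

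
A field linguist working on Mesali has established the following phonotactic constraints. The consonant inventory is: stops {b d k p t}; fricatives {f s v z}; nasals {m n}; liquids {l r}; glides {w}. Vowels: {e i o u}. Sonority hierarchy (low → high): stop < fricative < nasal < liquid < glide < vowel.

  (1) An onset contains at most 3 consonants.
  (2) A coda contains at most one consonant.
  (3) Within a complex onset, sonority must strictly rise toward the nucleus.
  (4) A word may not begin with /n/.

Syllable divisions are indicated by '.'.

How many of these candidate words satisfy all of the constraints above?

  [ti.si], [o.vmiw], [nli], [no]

[ti.si] — σ1 onset /t/, coda /∅/ ok; σ2 onset /s/, coda /∅/ ok → well-formed
[o.vmiw] — σ1 onset /∅/, coda /∅/ ok; σ2 onset /vm/ (2→3 rises), coda /w/ ok → well-formed
[nli] — violates constraint 4: word begins with /n/ → ill-formed
[no] — violates constraint 4: word begins with /n/ → ill-formed
Well-formed: [ti.si], [o.vmiw] → 2.

2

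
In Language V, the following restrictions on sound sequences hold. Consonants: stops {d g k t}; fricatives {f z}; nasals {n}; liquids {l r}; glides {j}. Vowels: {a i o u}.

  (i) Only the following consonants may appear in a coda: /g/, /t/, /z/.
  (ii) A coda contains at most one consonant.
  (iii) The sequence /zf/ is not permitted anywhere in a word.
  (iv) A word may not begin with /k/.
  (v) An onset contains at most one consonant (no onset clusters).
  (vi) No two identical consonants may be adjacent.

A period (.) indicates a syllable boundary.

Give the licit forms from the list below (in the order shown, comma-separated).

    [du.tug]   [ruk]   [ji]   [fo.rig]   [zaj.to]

[du.tug] — σ1 onset /d/, coda /∅/ ok; σ2 onset /t/, coda /g/ ok → licit
[ruk] — violates constraint (i): syllable 1 coda contains /k/, which is not a licensed coda consonant → illicit
[ji] — σ1 onset /j/, coda /∅/ ok → licit
[fo.rig] — σ1 onset /f/, coda /∅/ ok; σ2 onset /r/, coda /g/ ok → licit
[zaj.to] — violates constraint (i): syllable 1 coda contains /j/, which is not a licensed coda consonant → illicit

[du.tug], [ji], [fo.rig]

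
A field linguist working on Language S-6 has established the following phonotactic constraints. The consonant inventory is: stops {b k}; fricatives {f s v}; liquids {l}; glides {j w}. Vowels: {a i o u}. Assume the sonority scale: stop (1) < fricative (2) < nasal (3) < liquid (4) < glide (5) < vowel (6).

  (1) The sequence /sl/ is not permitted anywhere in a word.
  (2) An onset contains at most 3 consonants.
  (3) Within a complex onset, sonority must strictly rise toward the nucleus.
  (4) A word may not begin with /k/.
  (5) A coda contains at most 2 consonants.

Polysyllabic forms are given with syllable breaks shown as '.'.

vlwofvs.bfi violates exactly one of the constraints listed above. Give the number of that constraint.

vlwofvs.bfi: syllable 1 coda /fvs/ has 3 consonants (> 2).
This is a violation of constraint 5: "A coda contains at most 2 consonants."
The remaining constraints (1, 2, 3, 4) are satisfied.

5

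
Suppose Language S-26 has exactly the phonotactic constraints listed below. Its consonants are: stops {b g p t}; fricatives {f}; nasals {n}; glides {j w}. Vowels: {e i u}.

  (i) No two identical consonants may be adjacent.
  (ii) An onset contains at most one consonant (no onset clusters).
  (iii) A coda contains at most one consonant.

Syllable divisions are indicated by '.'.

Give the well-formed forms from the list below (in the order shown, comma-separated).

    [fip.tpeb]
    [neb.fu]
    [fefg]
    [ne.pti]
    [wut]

[neb.fu], [wut]

[fip.tpeb] — violates constraint (ii): syllable 2 onset /tp/ has 2 consonants (> 1) → ill-formed
[neb.fu] — σ1 onset /n/, coda /b/ ok; σ2 onset /f/, coda /∅/ ok → well-formed
[fefg] — violates constraint (iii): syllable 1 coda /fg/ has 2 consonants (> 1) → ill-formed
[ne.pti] — violates constraint (ii): syllable 2 onset /pt/ has 2 consonants (> 1) → ill-formed
[wut] — σ1 onset /w/, coda /t/ ok → well-formed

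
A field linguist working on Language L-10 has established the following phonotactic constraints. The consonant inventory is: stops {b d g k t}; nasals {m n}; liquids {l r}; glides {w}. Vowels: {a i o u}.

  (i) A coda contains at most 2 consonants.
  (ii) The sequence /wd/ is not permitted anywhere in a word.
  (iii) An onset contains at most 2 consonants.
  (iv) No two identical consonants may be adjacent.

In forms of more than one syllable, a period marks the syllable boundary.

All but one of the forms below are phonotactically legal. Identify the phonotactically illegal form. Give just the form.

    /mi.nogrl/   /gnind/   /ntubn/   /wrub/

/mi.nogrl/ — violates constraint (i): syllable 2 coda /grl/ has 3 consonants (> 2) → phonotactically illegal
/gnind/ — σ1 onset /gn/ (2C), coda /nd/ (2C) ok → phonotactically legal
/ntubn/ — σ1 onset /nt/ (2C), coda /bn/ (2C) ok → phonotactically legal
/wrub/ — σ1 onset /wr/ (2C), coda /b/ ok → phonotactically legal

/mi.nogrl/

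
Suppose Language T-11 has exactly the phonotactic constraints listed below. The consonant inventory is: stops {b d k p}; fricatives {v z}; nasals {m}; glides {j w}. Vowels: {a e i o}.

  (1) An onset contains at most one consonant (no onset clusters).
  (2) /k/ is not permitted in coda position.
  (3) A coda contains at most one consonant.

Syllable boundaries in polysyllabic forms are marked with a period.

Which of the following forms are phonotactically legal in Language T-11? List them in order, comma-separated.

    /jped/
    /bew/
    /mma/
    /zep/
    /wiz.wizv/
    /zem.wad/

/bew/, /zep/, /zem.wad/

/jped/ — violates constraint 1: syllable 1 onset /jp/ has 2 consonants (> 1) → phonotactically illegal
/bew/ — σ1 onset /b/, coda /w/ ok → phonotactically legal
/mma/ — violates constraint 1: syllable 1 onset /mm/ has 2 consonants (> 1) → phonotactically illegal
/zep/ — σ1 onset /z/, coda /p/ ok → phonotactically legal
/wiz.wizv/ — violates constraint 3: syllable 2 coda /zv/ has 2 consonants (> 1) → phonotactically illegal
/zem.wad/ — σ1 onset /z/, coda /m/ ok; σ2 onset /w/, coda /d/ ok → phonotactically legal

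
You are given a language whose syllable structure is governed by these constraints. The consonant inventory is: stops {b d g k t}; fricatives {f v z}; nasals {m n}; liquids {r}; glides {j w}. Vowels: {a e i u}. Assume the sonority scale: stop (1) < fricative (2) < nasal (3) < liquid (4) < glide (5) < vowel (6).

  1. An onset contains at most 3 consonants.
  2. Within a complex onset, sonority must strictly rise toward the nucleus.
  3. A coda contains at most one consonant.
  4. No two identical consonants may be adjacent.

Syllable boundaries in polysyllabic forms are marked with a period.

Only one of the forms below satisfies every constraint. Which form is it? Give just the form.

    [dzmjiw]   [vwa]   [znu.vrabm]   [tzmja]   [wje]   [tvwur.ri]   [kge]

[vwa]

[dzmjiw] — violates constraint 1: syllable 1 onset /dzmj/ has 4 consonants (> 3) → ill-formed
[vwa] — σ1 onset /vw/ (2→5 rises), coda /∅/ ok → well-formed
[znu.vrabm] — violates constraint 3: syllable 2 coda /bm/ has 2 consonants (> 1) → ill-formed
[tzmja] — violates constraint 1: syllable 1 onset /tzmj/ has 4 consonants (> 3) → ill-formed
[wje] — violates constraint 2: syllable 1 onset /wj/: /w/ (glide, 5) → /j/ (glide, 5) does not rise → ill-formed
[tvwur.ri] — violates constraint 4: adjacent identical consonants /rr/ → ill-formed
[kge] — violates constraint 2: syllable 1 onset /kg/: /k/ (stop, 1) → /g/ (stop, 1) does not rise → ill-formed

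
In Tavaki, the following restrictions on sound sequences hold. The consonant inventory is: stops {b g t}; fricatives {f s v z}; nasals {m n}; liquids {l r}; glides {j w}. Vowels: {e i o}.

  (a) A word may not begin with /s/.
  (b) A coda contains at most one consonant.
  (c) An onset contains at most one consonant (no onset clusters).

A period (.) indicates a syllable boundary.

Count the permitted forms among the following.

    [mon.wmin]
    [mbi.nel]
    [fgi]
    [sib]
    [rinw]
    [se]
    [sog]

0

[mon.wmin] — violates constraint (c): syllable 2 onset /wm/ has 2 consonants (> 1) → not permitted
[mbi.nel] — violates constraint (c): syllable 1 onset /mb/ has 2 consonants (> 1) → not permitted
[fgi] — violates constraint (c): syllable 1 onset /fg/ has 2 consonants (> 1) → not permitted
[sib] — violates constraint (a): word begins with /s/ → not permitted
[rinw] — violates constraint (b): syllable 1 coda /nw/ has 2 consonants (> 1) → not permitted
[se] — violates constraint (a): word begins with /s/ → not permitted
[sog] — violates constraint (a): word begins with /s/ → not permitted
No form is permitted → 0.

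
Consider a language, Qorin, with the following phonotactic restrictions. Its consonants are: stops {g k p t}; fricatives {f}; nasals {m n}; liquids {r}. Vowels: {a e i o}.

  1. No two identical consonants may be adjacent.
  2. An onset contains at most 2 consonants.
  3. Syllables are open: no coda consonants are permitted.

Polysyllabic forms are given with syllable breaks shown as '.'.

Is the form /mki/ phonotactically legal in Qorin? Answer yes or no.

/mki/ — σ1 onset /mk/ (2C), coda /∅/ ok → phonotactically legal

yes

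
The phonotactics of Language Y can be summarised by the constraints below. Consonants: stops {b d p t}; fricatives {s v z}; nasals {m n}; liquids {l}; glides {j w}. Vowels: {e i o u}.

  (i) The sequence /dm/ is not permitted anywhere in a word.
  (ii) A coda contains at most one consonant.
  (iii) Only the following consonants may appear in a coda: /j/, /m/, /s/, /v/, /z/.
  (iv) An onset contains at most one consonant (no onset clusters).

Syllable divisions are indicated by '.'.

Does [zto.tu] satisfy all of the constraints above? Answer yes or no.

[zto.tu] — violates constraint (iv): syllable 1 onset /zt/ has 2 consonants (> 1) → ill-formed

no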